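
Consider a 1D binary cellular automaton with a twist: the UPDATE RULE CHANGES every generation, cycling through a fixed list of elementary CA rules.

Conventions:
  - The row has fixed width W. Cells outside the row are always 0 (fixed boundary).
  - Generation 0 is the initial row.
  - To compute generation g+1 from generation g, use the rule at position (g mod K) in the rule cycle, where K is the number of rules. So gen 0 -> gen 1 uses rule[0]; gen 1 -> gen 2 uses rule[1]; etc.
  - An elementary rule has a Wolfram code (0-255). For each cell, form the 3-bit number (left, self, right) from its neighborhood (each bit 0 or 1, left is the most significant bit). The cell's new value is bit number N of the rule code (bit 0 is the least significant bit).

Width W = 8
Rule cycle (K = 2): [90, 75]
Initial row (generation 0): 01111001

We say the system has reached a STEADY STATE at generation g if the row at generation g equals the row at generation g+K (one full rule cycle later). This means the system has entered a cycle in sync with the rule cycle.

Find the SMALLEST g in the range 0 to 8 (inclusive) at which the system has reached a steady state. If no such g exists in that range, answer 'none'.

Answer: 2

Derivation:
Gen 0: 01111001
Gen 1 (rule 90): 11001110
Gen 2 (rule 75): 11011010
Gen 3 (rule 90): 11011001
Gen 4 (rule 75): 11011010
Gen 5 (rule 90): 11011001
Gen 6 (rule 75): 11011010
Gen 7 (rule 90): 11011001
Gen 8 (rule 75): 11011010
Gen 9 (rule 90): 11011001
Gen 10 (rule 75): 11011010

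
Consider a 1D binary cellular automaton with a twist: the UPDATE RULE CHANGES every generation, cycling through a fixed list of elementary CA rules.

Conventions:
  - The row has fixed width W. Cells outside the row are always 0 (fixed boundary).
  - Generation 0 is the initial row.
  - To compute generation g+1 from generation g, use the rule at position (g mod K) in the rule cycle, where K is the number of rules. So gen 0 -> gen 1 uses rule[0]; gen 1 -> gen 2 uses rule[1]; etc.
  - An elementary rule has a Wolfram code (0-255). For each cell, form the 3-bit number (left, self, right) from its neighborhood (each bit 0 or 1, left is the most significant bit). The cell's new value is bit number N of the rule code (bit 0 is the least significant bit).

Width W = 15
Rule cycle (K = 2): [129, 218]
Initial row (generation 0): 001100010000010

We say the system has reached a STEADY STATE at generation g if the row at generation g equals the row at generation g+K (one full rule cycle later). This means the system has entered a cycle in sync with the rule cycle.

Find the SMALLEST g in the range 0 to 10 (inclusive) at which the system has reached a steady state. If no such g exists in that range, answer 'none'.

Gen 0: 001100010000010
Gen 1 (rule 129): 100001000111000
Gen 2 (rule 218): 010010101111100
Gen 3 (rule 129): 000000000111001
Gen 4 (rule 218): 000000001111110
Gen 5 (rule 129): 111111100111100
Gen 6 (rule 218): 111111111111110
Gen 7 (rule 129): 011111111111100
Gen 8 (rule 218): 111111111111110
Gen 9 (rule 129): 011111111111100
Gen 10 (rule 218): 111111111111110
Gen 11 (rule 129): 011111111111100
Gen 12 (rule 218): 111111111111110

Answer: 6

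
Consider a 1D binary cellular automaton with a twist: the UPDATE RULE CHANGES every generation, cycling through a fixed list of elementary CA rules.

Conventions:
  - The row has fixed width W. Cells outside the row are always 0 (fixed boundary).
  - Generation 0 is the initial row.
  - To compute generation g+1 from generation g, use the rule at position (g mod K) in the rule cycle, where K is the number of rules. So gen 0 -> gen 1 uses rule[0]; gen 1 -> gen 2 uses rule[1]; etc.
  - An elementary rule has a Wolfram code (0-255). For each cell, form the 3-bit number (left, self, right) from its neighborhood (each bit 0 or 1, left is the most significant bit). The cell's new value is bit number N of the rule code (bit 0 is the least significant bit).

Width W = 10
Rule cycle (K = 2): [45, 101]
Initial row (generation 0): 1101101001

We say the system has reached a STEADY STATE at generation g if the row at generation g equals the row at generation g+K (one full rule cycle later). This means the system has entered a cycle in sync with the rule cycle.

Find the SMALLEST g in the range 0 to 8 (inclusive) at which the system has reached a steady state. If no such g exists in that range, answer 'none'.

Gen 0: 1101101001
Gen 1 (rule 45): 1011011001
Gen 2 (rule 101): 1101101001
Gen 3 (rule 45): 1011011001
Gen 4 (rule 101): 1101101001
Gen 5 (rule 45): 1011011001
Gen 6 (rule 101): 1101101001
Gen 7 (rule 45): 1011011001
Gen 8 (rule 101): 1101101001
Gen 9 (rule 45): 1011011001
Gen 10 (rule 101): 1101101001

Answer: 0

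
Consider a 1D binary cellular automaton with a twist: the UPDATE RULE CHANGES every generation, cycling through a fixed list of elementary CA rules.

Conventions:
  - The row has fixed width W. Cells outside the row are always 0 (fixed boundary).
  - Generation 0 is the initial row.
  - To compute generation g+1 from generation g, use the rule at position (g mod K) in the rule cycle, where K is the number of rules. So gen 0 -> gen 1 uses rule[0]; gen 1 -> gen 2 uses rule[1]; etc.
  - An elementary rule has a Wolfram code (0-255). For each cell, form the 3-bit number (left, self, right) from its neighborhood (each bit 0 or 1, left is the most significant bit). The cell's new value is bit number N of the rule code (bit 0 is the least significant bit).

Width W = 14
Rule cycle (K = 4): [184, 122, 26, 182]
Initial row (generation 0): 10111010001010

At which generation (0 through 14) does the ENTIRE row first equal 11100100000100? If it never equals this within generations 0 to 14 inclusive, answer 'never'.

Answer: never

Derivation:
Gen 0: 10111010001010
Gen 1 (rule 184): 01110101000101
Gen 2 (rule 122): 11011010101010
Gen 3 (rule 26): 10010000000001
Gen 4 (rule 182): 11111000000011
Gen 5 (rule 184): 11110100000010
Gen 6 (rule 122): 10011010000101
Gen 7 (rule 26): 01110001001000
Gen 8 (rule 182): 10101011111100
Gen 9 (rule 184): 01010111111010
Gen 10 (rule 122): 10101100001101
Gen 11 (rule 26): 00001010011000
Gen 12 (rule 182): 00011111100100
Gen 13 (rule 184): 00011111010010
Gen 14 (rule 122): 00110001101101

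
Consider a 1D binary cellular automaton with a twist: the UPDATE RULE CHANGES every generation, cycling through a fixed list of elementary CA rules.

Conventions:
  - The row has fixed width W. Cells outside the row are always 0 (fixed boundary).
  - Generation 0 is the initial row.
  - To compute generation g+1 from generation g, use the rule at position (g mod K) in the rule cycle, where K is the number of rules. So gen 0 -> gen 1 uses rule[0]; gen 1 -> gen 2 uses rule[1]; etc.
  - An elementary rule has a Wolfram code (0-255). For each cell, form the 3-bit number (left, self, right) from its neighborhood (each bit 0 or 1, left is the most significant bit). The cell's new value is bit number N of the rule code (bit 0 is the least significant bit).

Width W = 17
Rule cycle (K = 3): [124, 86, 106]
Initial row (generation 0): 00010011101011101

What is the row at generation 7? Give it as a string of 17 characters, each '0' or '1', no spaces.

Gen 0: 00010011101011101
Gen 1 (rule 124): 00011010111110111
Gen 2 (rule 86): 00101010000010001
Gen 3 (rule 106): 01010100000100010
Gen 4 (rule 124): 01111110000110011
Gen 5 (rule 86): 10000011001011101
Gen 6 (rule 106): 00000111010110110
Gen 7 (rule 124): 00000101111111111

Answer: 00000101111111111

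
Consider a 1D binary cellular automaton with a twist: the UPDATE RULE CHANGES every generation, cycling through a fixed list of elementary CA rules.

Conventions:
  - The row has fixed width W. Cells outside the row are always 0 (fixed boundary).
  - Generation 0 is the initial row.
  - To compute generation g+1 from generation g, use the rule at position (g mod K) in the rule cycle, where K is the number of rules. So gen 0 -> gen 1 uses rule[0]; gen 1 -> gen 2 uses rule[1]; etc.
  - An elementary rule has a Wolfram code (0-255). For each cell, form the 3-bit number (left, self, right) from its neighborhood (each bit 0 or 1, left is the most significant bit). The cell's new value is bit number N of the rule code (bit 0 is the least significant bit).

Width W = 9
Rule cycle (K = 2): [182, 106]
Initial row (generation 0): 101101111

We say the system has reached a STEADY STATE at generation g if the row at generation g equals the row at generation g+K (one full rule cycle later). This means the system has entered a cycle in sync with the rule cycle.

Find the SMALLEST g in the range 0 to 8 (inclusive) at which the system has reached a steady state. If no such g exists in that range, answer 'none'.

Answer: none

Derivation:
Gen 0: 101101111
Gen 1 (rule 182): 110010110
Gen 2 (rule 106): 110101110
Gen 3 (rule 182): 001110101
Gen 4 (rule 106): 011011010
Gen 5 (rule 182): 100100111
Gen 6 (rule 106): 001001101
Gen 7 (rule 182): 011110011
Gen 8 (rule 106): 110010111
Gen 9 (rule 182): 001111010
Gen 10 (rule 106): 011001100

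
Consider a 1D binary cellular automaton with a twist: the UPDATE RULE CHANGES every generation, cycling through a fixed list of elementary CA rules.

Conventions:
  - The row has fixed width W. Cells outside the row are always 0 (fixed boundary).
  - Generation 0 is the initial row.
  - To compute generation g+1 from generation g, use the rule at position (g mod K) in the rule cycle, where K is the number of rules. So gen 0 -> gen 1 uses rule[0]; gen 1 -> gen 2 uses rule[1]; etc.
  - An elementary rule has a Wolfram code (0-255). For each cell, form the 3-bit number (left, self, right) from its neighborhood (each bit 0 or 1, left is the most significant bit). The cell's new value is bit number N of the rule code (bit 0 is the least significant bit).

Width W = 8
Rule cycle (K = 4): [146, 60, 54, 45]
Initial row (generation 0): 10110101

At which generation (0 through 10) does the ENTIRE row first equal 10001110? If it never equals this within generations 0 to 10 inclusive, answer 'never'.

Gen 0: 10110101
Gen 1 (rule 146): 00000000
Gen 2 (rule 60): 00000000
Gen 3 (rule 54): 00000000
Gen 4 (rule 45): 11111111
Gen 5 (rule 146): 01111110
Gen 6 (rule 60): 01000001
Gen 7 (rule 54): 11100011
Gen 8 (rule 45): 10001010
Gen 9 (rule 146): 01010001
Gen 10 (rule 60): 01111001

Answer: never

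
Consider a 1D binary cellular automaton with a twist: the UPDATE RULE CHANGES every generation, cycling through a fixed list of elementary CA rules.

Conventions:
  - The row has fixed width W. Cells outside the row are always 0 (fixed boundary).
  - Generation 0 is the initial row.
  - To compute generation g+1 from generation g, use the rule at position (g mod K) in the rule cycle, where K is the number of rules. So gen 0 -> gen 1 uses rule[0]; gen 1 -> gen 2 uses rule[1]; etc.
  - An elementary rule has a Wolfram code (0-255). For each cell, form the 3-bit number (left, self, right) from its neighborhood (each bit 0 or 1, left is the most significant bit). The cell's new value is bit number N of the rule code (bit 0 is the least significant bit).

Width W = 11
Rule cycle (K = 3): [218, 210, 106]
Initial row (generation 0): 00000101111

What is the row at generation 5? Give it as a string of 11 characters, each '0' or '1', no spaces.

Gen 0: 00000101111
Gen 1 (rule 218): 00001001111
Gen 2 (rule 210): 00010110111
Gen 3 (rule 106): 00101111101
Gen 4 (rule 218): 01001111100
Gen 5 (rule 210): 10110111110

Answer: 10110111110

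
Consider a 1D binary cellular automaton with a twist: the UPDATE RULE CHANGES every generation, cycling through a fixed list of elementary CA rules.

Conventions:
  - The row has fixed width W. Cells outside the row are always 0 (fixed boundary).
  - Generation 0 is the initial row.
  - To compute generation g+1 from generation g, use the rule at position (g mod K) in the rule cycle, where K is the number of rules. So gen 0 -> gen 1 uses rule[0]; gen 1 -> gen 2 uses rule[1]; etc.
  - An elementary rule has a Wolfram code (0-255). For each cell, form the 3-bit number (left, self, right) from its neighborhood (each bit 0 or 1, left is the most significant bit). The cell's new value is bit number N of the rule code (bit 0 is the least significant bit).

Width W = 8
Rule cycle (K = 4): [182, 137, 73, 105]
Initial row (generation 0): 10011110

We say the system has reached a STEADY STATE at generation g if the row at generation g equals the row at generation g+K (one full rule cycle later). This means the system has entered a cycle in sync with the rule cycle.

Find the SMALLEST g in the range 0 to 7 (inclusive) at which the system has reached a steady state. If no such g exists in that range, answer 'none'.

Gen 0: 10011110
Gen 1 (rule 182): 11101101
Gen 2 (rule 137): 11001000
Gen 3 (rule 73): 11000011
Gen 4 (rule 105): 11011011
Gen 5 (rule 182): 00100100
Gen 6 (rule 137): 10000001
Gen 7 (rule 73): 00111100
Gen 8 (rule 105): 10100101
Gen 9 (rule 182): 11111111
Gen 10 (rule 137): 11111110
Gen 11 (rule 73): 10000010

Answer: none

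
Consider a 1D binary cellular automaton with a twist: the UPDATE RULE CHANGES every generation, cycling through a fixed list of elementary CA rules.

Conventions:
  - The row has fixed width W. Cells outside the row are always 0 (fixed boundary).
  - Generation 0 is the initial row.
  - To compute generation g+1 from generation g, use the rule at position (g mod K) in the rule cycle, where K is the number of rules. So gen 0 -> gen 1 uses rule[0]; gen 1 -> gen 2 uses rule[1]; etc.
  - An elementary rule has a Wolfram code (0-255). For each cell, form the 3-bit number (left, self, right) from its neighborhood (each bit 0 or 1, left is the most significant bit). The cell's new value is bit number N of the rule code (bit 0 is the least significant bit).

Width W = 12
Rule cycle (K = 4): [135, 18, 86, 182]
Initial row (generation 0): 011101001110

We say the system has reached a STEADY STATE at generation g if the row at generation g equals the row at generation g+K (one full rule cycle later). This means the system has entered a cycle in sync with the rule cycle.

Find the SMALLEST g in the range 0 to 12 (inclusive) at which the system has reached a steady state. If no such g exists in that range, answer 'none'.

Gen 0: 011101001110
Gen 1 (rule 135): 101001010100
Gen 2 (rule 18): 000110000010
Gen 3 (rule 86): 001011000111
Gen 4 (rule 182): 011100101010
Gen 5 (rule 135): 101001101010
Gen 6 (rule 18): 000110000001
Gen 7 (rule 86): 001011000011
Gen 8 (rule 182): 011100100100
Gen 9 (rule 135): 101001101101
Gen 10 (rule 18): 000110000000
Gen 11 (rule 86): 001011000000
Gen 12 (rule 182): 011100100000
Gen 13 (rule 135): 101001101111
Gen 14 (rule 18): 000110000000
Gen 15 (rule 86): 001011000000
Gen 16 (rule 182): 011100100000

Answer: 10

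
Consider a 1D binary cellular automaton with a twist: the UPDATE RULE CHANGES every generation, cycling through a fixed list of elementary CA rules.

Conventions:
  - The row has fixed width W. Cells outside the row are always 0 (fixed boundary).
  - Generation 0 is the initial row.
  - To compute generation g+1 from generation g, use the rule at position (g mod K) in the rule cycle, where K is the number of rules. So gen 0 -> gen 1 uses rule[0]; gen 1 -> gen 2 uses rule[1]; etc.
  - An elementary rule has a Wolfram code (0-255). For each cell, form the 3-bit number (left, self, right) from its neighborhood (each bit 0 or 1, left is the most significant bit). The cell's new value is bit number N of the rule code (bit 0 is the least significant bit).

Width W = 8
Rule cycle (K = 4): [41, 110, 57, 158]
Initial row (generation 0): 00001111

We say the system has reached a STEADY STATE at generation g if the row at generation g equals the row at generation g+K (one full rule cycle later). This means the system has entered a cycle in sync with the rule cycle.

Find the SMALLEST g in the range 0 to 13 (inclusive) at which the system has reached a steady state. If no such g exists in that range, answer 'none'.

Answer: 4

Derivation:
Gen 0: 00001111
Gen 1 (rule 41): 11101000
Gen 2 (rule 110): 10111000
Gen 3 (rule 57): 01100111
Gen 4 (rule 158): 11011110
Gen 5 (rule 41): 10110000
Gen 6 (rule 110): 11110000
Gen 7 (rule 57): 10001111
Gen 8 (rule 158): 11011110
Gen 9 (rule 41): 10110000
Gen 10 (rule 110): 11110000
Gen 11 (rule 57): 10001111
Gen 12 (rule 158): 11011110
Gen 13 (rule 41): 10110000
Gen 14 (rule 110): 11110000
Gen 15 (rule 57): 10001111
Gen 16 (rule 158): 11011110
Gen 17 (rule 41): 10110000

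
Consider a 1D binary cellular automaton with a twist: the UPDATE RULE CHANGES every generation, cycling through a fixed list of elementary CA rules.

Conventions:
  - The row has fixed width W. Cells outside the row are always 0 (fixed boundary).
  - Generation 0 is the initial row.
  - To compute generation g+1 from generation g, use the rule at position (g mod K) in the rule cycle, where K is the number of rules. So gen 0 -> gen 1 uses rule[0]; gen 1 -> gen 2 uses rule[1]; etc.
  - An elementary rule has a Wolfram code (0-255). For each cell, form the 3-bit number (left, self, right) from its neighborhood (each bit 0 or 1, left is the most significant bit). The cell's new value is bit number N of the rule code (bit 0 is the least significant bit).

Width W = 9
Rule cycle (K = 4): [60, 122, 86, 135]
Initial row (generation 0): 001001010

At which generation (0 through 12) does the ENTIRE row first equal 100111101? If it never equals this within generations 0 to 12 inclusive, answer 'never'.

Answer: 11

Derivation:
Gen 0: 001001010
Gen 1 (rule 60): 001101111
Gen 2 (rule 122): 011111001
Gen 3 (rule 86): 100001111
Gen 4 (rule 135): 101110110
Gen 5 (rule 60): 111001101
Gen 6 (rule 122): 101111110
Gen 7 (rule 86): 100000011
Gen 8 (rule 135): 101111100
Gen 9 (rule 60): 111000010
Gen 10 (rule 122): 101100101
Gen 11 (rule 86): 100111101
Gen 12 (rule 135): 101011001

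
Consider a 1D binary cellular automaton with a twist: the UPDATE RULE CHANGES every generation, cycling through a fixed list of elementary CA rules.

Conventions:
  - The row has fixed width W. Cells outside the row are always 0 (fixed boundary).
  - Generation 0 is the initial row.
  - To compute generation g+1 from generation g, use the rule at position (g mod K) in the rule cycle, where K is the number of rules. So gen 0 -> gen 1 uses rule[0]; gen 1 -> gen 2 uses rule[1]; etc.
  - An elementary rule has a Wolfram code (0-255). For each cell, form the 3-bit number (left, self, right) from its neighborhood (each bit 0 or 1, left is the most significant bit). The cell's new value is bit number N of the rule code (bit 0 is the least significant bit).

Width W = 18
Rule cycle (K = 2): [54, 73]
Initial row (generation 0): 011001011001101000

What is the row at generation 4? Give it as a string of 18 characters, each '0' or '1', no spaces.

Gen 0: 011001011001101000
Gen 1 (rule 54): 100111100110011100
Gen 2 (rule 73): 000100100110010101
Gen 3 (rule 54): 001111111001111111
Gen 4 (rule 73): 101000001001000001

Answer: 101000001001000001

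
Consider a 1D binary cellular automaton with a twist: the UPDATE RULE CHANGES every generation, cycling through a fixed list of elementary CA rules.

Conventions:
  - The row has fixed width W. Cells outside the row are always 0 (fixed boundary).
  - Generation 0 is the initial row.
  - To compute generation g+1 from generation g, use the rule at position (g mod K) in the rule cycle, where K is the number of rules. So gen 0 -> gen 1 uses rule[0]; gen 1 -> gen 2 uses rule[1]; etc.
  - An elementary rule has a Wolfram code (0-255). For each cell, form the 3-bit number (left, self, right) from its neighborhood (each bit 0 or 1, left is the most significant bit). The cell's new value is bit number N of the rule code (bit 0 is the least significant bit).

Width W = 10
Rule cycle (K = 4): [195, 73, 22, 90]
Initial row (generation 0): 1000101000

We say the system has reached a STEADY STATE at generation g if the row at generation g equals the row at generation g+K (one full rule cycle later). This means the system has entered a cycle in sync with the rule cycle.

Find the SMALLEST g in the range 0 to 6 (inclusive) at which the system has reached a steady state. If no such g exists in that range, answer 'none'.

Answer: none

Derivation:
Gen 0: 1000101000
Gen 1 (rule 195): 0011000011
Gen 2 (rule 73): 1011011011
Gen 3 (rule 22): 1000000000
Gen 4 (rule 90): 0100000000
Gen 5 (rule 195): 1001111111
Gen 6 (rule 73): 0001000001
Gen 7 (rule 22): 0011100011
Gen 8 (rule 90): 0110110111
Gen 9 (rule 195): 1010010011
Gen 10 (rule 73): 0000000011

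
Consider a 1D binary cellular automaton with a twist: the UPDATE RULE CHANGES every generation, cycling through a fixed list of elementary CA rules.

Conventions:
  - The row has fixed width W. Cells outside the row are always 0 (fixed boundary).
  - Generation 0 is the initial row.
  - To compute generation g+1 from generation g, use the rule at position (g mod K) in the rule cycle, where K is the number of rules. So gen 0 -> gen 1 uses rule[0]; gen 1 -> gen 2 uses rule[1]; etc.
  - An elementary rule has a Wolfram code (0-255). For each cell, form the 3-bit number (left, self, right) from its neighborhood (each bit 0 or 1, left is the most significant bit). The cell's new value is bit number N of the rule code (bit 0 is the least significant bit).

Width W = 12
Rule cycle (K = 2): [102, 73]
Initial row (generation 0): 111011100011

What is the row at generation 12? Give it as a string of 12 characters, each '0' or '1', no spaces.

Gen 0: 111011100011
Gen 1 (rule 102): 001100100101
Gen 2 (rule 73): 101100000000
Gen 3 (rule 102): 110100000000
Gen 4 (rule 73): 110001111111
Gen 5 (rule 102): 010010000001
Gen 6 (rule 73): 000000111100
Gen 7 (rule 102): 000001000100
Gen 8 (rule 73): 111100010001
Gen 9 (rule 102): 000100110011
Gen 10 (rule 73): 110000110011
Gen 11 (rule 102): 010001010101
Gen 12 (rule 73): 000100000000

Answer: 000100000000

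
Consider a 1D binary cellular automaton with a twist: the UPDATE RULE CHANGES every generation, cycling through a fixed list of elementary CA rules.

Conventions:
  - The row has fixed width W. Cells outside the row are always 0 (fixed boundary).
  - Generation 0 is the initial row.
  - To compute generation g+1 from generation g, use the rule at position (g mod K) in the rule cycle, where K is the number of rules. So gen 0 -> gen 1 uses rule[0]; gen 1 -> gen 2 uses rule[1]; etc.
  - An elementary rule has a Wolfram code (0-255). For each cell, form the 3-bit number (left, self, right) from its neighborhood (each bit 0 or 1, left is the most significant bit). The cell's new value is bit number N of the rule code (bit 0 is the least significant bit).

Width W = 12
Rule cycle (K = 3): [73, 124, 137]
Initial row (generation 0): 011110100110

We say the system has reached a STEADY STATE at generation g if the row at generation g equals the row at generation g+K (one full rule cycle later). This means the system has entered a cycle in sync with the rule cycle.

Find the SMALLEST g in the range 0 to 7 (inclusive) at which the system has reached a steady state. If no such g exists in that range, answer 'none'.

Gen 0: 011110100110
Gen 1 (rule 73): 010010000110
Gen 2 (rule 124): 011011000111
Gen 3 (rule 137): 010010010110
Gen 4 (rule 73): 000000000110
Gen 5 (rule 124): 000000000111
Gen 6 (rule 137): 111111110110
Gen 7 (rule 73): 100000010110
Gen 8 (rule 124): 110000011111
Gen 9 (rule 137): 100111011110
Gen 10 (rule 73): 000101010010

Answer: none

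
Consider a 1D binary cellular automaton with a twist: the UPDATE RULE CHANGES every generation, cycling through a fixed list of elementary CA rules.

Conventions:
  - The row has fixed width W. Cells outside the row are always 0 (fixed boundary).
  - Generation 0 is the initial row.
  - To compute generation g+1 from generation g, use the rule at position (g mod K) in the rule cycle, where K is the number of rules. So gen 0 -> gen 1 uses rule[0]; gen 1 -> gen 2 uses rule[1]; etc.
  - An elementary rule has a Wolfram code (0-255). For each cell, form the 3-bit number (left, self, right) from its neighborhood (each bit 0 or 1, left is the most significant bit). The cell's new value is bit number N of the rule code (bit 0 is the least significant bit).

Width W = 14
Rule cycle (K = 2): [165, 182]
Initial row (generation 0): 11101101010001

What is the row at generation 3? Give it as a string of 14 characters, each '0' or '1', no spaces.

Answer: 01111010010110

Derivation:
Gen 0: 11101101010001
Gen 1 (rule 165): 01010011110101
Gen 2 (rule 182): 11111101101111
Gen 3 (rule 165): 01111010010110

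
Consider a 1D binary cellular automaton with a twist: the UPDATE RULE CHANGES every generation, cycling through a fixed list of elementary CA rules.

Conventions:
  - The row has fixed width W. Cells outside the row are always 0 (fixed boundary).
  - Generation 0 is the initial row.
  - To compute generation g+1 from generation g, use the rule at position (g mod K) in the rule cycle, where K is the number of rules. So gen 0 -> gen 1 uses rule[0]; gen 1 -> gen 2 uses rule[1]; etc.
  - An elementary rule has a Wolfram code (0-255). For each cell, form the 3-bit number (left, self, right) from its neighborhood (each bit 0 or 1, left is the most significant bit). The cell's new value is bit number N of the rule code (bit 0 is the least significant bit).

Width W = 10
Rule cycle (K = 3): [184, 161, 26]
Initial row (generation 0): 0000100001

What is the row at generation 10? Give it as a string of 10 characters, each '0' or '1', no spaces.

Gen 0: 0000100001
Gen 1 (rule 184): 0000010000
Gen 2 (rule 161): 1111000111
Gen 3 (rule 26): 1000101100
Gen 4 (rule 184): 0100011010
Gen 5 (rule 161): 0001000100
Gen 6 (rule 26): 0010101010
Gen 7 (rule 184): 0001010101
Gen 8 (rule 161): 1100101010
Gen 9 (rule 26): 1011000001
Gen 10 (rule 184): 0110100000

Answer: 0110100000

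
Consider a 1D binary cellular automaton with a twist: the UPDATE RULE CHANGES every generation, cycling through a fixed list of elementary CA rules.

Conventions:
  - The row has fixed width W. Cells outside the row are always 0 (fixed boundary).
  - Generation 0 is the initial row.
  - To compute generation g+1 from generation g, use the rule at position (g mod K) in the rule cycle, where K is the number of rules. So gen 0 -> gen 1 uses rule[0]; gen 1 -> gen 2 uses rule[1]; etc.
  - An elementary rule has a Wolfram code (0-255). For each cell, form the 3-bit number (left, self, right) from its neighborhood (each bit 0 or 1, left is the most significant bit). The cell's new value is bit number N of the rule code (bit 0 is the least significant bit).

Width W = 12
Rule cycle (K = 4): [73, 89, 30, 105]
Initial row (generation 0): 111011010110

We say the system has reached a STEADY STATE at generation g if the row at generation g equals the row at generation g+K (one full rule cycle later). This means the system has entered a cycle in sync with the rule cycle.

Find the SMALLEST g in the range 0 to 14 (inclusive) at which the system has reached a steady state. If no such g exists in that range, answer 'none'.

Answer: none

Derivation:
Gen 0: 111011010110
Gen 1 (rule 73): 101011000110
Gen 2 (rule 89): 000011110111
Gen 3 (rule 30): 000110000100
Gen 4 (rule 105): 110110110001
Gen 5 (rule 73): 110110110100
Gen 6 (rule 89): 110110110011
Gen 7 (rule 30): 100100101110
Gen 8 (rule 105): 000000011010
Gen 9 (rule 73): 111111011000
Gen 10 (rule 89): 100001011111
Gen 11 (rule 30): 110011010000
Gen 12 (rule 105): 110011100111
Gen 13 (rule 73): 110010100101
Gen 14 (rule 89): 111000010000
Gen 15 (rule 30): 100100111000
Gen 16 (rule 105): 000000101011
Gen 17 (rule 73): 111110000011
Gen 18 (rule 89): 100011111011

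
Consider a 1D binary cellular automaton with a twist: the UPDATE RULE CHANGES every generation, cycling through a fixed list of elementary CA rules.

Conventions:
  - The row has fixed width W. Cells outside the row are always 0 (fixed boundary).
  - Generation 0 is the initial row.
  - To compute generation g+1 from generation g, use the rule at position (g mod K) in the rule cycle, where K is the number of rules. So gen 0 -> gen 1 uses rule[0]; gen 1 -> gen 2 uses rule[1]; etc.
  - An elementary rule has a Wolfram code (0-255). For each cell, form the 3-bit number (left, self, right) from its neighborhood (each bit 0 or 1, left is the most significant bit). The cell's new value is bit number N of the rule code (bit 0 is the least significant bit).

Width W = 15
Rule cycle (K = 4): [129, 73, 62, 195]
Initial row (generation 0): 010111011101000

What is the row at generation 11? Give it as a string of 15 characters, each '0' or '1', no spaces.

Answer: 100000001110111

Derivation:
Gen 0: 010111011101000
Gen 1 (rule 129): 000010001000011
Gen 2 (rule 73): 111000100011011
Gen 3 (rule 62): 100101110110110
Gen 4 (rule 195): 001000110010010
Gen 5 (rule 129): 100010000000000
Gen 6 (rule 73): 001000111111111
Gen 7 (rule 62): 011101100000000
Gen 8 (rule 195): 101100101111111
Gen 9 (rule 129): 000000000111110
Gen 10 (rule 73): 111111110100010
Gen 11 (rule 62): 100000001110111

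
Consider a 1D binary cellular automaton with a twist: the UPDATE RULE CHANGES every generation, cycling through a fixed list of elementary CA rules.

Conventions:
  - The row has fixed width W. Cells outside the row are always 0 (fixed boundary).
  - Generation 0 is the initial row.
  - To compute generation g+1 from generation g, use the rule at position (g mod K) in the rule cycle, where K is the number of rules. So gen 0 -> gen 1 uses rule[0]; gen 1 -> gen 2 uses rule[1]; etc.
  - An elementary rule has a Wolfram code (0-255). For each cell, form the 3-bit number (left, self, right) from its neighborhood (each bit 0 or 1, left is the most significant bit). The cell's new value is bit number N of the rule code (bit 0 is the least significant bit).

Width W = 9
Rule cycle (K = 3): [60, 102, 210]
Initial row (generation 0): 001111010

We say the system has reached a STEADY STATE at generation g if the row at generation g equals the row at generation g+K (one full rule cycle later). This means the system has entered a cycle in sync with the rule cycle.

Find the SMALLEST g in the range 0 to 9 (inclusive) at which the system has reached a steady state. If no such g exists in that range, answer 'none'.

Answer: none

Derivation:
Gen 0: 001111010
Gen 1 (rule 60): 001000111
Gen 2 (rule 102): 011001001
Gen 3 (rule 210): 101110110
Gen 4 (rule 60): 111001101
Gen 5 (rule 102): 001010111
Gen 6 (rule 210): 010000011
Gen 7 (rule 60): 011000010
Gen 8 (rule 102): 101000110
Gen 9 (rule 210): 000101011
Gen 10 (rule 60): 000111110
Gen 11 (rule 102): 001000010
Gen 12 (rule 210): 010100101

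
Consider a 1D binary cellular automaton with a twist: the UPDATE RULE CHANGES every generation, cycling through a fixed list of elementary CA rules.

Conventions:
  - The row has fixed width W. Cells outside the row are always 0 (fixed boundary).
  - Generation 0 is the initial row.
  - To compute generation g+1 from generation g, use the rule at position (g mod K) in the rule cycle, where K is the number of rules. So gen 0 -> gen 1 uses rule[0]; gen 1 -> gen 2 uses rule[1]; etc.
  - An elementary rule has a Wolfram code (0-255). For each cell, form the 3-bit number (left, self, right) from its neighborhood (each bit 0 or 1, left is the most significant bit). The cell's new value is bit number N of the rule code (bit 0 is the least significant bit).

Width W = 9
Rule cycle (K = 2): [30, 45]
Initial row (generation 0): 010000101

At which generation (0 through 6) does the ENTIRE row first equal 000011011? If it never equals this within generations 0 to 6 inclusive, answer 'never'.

Gen 0: 010000101
Gen 1 (rule 30): 111001101
Gen 2 (rule 45): 100001011
Gen 3 (rule 30): 110011010
Gen 4 (rule 45): 100010110
Gen 5 (rule 30): 110110101
Gen 6 (rule 45): 101101111

Answer: never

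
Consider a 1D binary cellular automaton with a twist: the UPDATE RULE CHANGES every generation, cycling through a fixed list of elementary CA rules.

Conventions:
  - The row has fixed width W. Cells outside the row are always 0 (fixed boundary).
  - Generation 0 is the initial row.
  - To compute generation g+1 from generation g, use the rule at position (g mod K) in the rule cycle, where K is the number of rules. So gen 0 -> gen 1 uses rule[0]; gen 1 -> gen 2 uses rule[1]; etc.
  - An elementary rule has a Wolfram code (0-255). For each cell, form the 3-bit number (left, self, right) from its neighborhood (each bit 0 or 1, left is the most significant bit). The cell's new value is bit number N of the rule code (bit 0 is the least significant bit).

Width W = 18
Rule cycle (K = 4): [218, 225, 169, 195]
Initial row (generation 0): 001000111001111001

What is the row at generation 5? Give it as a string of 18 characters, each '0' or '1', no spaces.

Answer: 010101111111111100

Derivation:
Gen 0: 001000111001111001
Gen 1 (rule 218): 010101111111111110
Gen 2 (rule 225): 001010111111111110
Gen 3 (rule 169): 100101111111111100
Gen 4 (rule 195): 001000111111111101
Gen 5 (rule 218): 010101111111111100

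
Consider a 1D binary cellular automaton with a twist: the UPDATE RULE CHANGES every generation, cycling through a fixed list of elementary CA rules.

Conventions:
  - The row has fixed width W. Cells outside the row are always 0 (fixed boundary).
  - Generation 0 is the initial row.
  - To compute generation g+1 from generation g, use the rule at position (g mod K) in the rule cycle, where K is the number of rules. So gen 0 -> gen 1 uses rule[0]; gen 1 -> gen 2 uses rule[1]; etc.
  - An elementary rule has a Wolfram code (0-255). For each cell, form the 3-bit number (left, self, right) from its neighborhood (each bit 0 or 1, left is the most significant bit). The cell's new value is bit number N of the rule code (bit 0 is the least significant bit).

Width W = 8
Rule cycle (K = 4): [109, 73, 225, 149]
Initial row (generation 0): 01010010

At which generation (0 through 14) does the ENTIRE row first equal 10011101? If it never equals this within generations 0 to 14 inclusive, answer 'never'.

Answer: never

Derivation:
Gen 0: 01010010
Gen 1 (rule 109): 01110010
Gen 2 (rule 73): 01010000
Gen 3 (rule 225): 00100111
Gen 4 (rule 149): 10110010
Gen 5 (rule 109): 11110010
Gen 6 (rule 73): 10010000
Gen 7 (rule 225): 00000111
Gen 8 (rule 149): 11110010
Gen 9 (rule 109): 10010010
Gen 10 (rule 73): 00000000
Gen 11 (rule 225): 11111111
Gen 12 (rule 149): 01111110
Gen 13 (rule 109): 01000010
Gen 14 (rule 73): 00011000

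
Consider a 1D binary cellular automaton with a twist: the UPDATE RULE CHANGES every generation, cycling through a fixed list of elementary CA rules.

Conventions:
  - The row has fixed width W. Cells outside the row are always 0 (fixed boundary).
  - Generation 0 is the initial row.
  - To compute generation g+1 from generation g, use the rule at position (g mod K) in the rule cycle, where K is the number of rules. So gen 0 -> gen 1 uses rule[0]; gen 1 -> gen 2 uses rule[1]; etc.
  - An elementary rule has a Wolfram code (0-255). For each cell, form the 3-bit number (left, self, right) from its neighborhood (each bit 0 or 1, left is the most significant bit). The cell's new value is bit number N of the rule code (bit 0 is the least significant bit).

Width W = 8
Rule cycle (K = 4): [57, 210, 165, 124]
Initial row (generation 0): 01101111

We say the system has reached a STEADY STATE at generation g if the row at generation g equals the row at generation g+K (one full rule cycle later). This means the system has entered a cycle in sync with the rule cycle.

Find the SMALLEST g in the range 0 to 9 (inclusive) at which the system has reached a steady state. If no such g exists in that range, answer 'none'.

Answer: none

Derivation:
Gen 0: 01101111
Gen 1 (rule 57): 01011000
Gen 2 (rule 210): 10001100
Gen 3 (rule 165): 10100001
Gen 4 (rule 124): 11110001
Gen 5 (rule 57): 10001100
Gen 6 (rule 210): 01010110
Gen 7 (rule 165): 01111000
Gen 8 (rule 124): 01001100
Gen 9 (rule 57): 00101011
Gen 10 (rule 210): 01000001
Gen 11 (rule 165): 01011101
Gen 12 (rule 124): 01110111
Gen 13 (rule 57): 01001100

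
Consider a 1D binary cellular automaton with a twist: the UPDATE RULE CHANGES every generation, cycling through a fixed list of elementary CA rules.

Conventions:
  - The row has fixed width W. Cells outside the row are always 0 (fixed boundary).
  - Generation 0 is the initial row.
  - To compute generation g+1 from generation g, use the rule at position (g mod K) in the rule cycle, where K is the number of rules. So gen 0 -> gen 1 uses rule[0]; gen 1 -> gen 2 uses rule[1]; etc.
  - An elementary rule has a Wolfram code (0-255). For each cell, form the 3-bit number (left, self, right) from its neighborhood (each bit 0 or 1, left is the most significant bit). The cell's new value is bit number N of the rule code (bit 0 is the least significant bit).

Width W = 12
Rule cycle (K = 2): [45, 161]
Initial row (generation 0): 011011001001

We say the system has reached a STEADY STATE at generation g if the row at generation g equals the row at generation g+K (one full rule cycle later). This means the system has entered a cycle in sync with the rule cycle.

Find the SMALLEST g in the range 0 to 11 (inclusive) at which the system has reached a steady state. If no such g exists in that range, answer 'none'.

Answer: none

Derivation:
Gen 0: 011011001001
Gen 1 (rule 45): 010110001001
Gen 2 (rule 161): 001000100000
Gen 3 (rule 45): 101010101111
Gen 4 (rule 161): 010101010110
Gen 5 (rule 45): 011111111100
Gen 6 (rule 161): 001111111001
Gen 7 (rule 45): 101000000001
Gen 8 (rule 161): 010011111100
Gen 9 (rule 45): 010010000001
Gen 10 (rule 161): 000000111100
Gen 11 (rule 45): 111110100001
Gen 12 (rule 161): 011101001100
Gen 13 (rule 45): 010011001001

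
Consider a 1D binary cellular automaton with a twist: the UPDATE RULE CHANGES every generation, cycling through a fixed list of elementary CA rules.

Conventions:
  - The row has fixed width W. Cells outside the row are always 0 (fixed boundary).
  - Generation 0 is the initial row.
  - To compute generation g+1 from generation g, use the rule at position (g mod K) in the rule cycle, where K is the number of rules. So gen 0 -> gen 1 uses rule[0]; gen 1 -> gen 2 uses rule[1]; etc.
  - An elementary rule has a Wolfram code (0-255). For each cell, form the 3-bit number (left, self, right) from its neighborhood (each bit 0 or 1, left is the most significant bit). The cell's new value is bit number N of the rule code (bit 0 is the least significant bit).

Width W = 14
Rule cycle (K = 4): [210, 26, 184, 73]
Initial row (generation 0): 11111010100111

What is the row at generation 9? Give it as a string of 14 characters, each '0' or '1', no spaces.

Gen 0: 11111010100111
Gen 1 (rule 210): 01111000011011
Gen 2 (rule 26): 11000100110010
Gen 3 (rule 184): 10100010101001
Gen 4 (rule 73): 00001000000000
Gen 5 (rule 210): 00010100000000
Gen 6 (rule 26): 00100010000000
Gen 7 (rule 184): 00010001000000
Gen 8 (rule 73): 11000100011111
Gen 9 (rule 210): 01101010101111

Answer: 01101010101111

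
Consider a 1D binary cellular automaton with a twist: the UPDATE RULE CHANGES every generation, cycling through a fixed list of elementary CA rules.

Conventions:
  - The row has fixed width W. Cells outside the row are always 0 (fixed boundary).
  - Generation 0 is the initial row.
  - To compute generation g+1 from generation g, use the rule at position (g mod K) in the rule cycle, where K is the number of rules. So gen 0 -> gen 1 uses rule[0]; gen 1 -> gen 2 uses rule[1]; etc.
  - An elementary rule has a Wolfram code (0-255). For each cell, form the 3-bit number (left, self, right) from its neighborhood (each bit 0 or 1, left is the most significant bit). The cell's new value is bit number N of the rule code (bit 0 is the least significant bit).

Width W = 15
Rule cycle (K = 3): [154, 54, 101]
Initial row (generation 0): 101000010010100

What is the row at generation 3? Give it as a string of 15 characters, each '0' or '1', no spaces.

Gen 0: 101000010010100
Gen 1 (rule 154): 000100101100010
Gen 2 (rule 54): 001111110010111
Gen 3 (rule 101): 100000010011001

Answer: 100000010011001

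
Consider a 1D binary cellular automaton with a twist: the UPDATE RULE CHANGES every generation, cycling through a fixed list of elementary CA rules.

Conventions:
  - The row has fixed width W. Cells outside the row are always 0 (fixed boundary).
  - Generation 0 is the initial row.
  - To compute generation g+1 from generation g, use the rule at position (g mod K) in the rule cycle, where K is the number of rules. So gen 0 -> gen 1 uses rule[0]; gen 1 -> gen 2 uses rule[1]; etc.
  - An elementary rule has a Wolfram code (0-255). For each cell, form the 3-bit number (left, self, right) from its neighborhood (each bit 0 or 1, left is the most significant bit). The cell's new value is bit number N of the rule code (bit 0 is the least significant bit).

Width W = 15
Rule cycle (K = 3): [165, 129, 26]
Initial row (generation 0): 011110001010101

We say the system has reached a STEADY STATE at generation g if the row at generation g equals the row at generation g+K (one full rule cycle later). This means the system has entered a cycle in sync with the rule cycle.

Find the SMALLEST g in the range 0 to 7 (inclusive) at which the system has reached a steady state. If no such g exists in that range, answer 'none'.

Answer: none

Derivation:
Gen 0: 011110001010101
Gen 1 (rule 165): 001100101111111
Gen 2 (rule 129): 100000000111110
Gen 3 (rule 26): 010000001100001
Gen 4 (rule 165): 010111100001101
Gen 5 (rule 129): 000011001100000
Gen 6 (rule 26): 000110111010000
Gen 7 (rule 165): 110001010110111
Gen 8 (rule 129): 000100000000010
Gen 9 (rule 26): 001010000000101
Gen 10 (rule 165): 101110111110111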